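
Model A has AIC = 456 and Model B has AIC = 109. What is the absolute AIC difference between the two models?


|AIC_A - AIC_B| = |456 - 109| = 347.
Model B is preferred (lower AIC).

347


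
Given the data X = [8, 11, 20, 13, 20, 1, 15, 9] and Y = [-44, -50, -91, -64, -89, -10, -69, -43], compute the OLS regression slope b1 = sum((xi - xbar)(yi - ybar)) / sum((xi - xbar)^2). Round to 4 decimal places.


First compute the means: xbar = 12.1250, ybar = -57.5000.
Then S_xx = sum((xi - xbar)^2) = 284.8750.
S_xy = sum((xi - xbar)(yi - ybar)) = -1188.5000.
b1 = S_xy / S_xx = -1188.5000 / 284.8750 = -4.1720.

-4.1720


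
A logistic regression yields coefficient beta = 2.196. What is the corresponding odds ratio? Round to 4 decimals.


exp(2.196) = 8.9890.
So the odds ratio is 8.9890.

8.9890


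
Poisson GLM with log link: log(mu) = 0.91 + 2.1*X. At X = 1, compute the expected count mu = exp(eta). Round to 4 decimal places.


Compute eta = 0.91 + 2.1 * 1 = 3.0100.
Apply inverse link: mu = e^3.0100 = 20.2874.

20.2874


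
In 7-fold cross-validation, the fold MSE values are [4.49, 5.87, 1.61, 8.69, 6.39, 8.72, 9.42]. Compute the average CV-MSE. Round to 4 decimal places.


Add all fold MSEs: 45.1900.
Divide by k = 7: 45.1900/7 = 6.4557.

6.4557


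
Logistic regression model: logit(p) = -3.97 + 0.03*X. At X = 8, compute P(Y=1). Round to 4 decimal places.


Compute z = -3.97 + (0.03)(8) = -3.7300.
exp(-z) = 41.6791.
P = 1/(1 + 41.6791) = 0.0234.

0.0234


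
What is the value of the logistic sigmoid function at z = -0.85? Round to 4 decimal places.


exp(0.8500) = 2.3396.
1 + exp(-z) = 3.3396.
sigmoid = 1/3.3396 = 0.2994.

0.2994


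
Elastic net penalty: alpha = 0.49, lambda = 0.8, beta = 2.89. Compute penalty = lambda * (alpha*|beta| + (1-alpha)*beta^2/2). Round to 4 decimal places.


alpha * |beta| = 0.49 * 2.89 = 1.4161.
(1-alpha) * beta^2/2 = 0.51 * 8.3521/2 = 2.1298.
Total = 0.8 * (1.4161 + 2.1298) = 2.8367.

2.8367


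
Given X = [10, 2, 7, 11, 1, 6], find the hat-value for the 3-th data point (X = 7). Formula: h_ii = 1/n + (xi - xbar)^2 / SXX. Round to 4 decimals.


n = 6, xbar = 6.1667.
SXX = sum((xi - xbar)^2) = 82.8333.
h = 1/6 + (7 - 6.1667)^2 / 82.8333 = 0.1751.

0.1751


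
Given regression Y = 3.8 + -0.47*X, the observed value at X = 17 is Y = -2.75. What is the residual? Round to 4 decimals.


Compute yhat = 3.8 + (-0.47)(17) = -4.1900.
Residual = actual - predicted = -2.75 - -4.1900 = 1.4400.

1.4400


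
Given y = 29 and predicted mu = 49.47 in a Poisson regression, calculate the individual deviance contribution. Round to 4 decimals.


y/mu = 29/49.47 = 0.586214 (approx.), and ln(29/49.47) = -0.534071.
y * ln(y/mu) = 29 * -0.534071 = -15.488059.
y - mu = -20.47.
D = 2 * (-15.488059 - -20.47) = 9.963882, which rounds to 9.9639.

9.9639


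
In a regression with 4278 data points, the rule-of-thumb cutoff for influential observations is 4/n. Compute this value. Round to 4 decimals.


Cook's distance cutoff = 4/n = 4/4278.
= 0.0009.

0.0009


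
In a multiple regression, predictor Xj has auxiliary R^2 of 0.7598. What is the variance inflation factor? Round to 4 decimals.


Denominator: 1 - 0.7598 = 0.2402.
VIF = 1 / 0.2402 = 4.1632.

4.1632


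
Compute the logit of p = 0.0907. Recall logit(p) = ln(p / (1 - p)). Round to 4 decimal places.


1 - p = 0.9093.
p/(1-p) = 0.0997.
logit = ln(0.0997) = -2.3051.

-2.3051


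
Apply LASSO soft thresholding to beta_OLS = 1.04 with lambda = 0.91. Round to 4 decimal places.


Check: |1.04| = 1.04 vs lambda = 0.91.
Since |beta| > lambda, coefficient = sign(beta)*(|beta| - lambda) = 0.1300.
Soft-thresholded coefficient = 0.1300.

0.1300


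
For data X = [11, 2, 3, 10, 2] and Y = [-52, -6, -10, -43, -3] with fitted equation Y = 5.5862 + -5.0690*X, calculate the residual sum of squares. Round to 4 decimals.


Compute predicted values, then residuals = yi - yhat_i.
Residuals: [-1.8272, -1.4482, -0.3792, 2.1038, 1.5518].
SSres = sum(residual^2) = 12.4138.

12.4138


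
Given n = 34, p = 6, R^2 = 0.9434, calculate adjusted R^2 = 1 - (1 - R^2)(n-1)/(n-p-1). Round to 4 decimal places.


Using the formula:
(1 - 0.9434) = 0.0566.
Multiply by 33/27: 0.0566 * 33 = 1.8678, then 1.8678 / 27 = 0.0692.
Adj R^2 = 1 - 0.0692 = 0.9308.

0.9308


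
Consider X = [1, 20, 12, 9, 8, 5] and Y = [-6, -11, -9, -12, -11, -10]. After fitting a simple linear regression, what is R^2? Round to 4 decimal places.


After computing the OLS fit (b0=-8.1304, b1=-0.1858):
SSres = 15.5573, SStot = 22.8333.
R^2 = 1 - 15.5573/22.8333 = 0.3187.

0.3187


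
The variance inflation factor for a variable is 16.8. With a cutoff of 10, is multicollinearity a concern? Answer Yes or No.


Compare VIF = 16.8 to the threshold of 10.
16.8 >= 10, so the answer is Yes.

Yes


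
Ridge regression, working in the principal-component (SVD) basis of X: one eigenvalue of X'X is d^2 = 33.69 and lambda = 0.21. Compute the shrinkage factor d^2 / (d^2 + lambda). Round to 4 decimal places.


d^2 + lambda = 33.69 + 0.21 = 33.9000.
Shrinkage factor = 33.69/33.9000 = 0.9938.

0.9938


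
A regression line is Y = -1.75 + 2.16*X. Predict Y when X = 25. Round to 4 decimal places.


Substitute X = 25 into the equation:
Y = -1.75 + 2.16 * 25 = -1.75 + 54.0000 = 52.2500.

52.2500


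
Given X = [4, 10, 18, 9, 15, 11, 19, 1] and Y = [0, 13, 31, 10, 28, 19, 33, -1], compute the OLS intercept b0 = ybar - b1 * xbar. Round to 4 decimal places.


The slope is b1 = 2.0738.
Sample means are xbar = 10.8750 and ybar = 16.6250.
Intercept: b0 = 16.6250 - (2.0738)(10.8750) = -5.9275.

-5.9275


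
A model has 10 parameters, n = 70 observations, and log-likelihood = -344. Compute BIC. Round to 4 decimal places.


Compute k*ln(n) = 10*ln(70) = 10*4.248495 = 42.484950.
Then -2*loglik = 688.
BIC = 42.484950 + 688 = 730.484950, which rounds to 730.4850.

730.4850


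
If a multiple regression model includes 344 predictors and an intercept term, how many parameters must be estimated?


Including the intercept, the model has 344 predictor coefficients + 1 intercept.
Total = 345.

345


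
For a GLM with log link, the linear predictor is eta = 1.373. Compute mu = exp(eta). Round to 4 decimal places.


The inverse log link gives:
mu = exp(1.373) = 3.9472.

3.9472


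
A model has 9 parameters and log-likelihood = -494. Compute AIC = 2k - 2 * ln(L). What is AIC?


Compute:
2k = 2*9 = 18.
-2*loglik = -2*(-494) = 988.
AIC = 18 + 988 = 1006.

1006


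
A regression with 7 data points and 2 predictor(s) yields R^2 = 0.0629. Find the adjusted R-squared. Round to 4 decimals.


Adjusted R^2 = 1 - (1 - R^2) * (n-1)/(n-p-1).
(1 - R^2) = 0.9371.
(n-1)/(n-p-1) = 6/4.
(1 - R^2) * (n-1) = 0.9371 * 6 = 5.6226.
Divide by (n-p-1): 5.6226 / 4 = 1.4057.
Adj R^2 = 1 - 1.4057 = -0.4057.

-0.4057


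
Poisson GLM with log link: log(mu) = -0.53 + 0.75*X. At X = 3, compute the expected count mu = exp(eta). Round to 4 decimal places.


Linear predictor: eta = -0.53 + (0.75)(3) = 1.7200.
Expected count: mu = exp(1.7200) = 5.5845.

5.5845


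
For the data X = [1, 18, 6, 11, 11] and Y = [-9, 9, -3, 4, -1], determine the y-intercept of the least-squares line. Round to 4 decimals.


First find the slope: b1 = 1.0422.
Means: xbar = 9.4000, ybar = 0.0000.
b0 = ybar - b1 * xbar = 0.0000 - 1.0422 * 9.4000 = -9.7965.

-9.7965


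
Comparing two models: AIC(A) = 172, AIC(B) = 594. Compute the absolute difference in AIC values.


Compute |172 - 594| = 422.
Model A has the smaller AIC.

422


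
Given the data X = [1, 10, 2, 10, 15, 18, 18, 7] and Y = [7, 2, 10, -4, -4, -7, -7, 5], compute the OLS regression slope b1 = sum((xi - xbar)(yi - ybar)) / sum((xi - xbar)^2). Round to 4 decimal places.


First compute the means: xbar = 10.1250, ybar = 0.2500.
Then S_xx = sum((xi - xbar)^2) = 306.8750.
S_xy = sum((xi - xbar)(yi - ybar)) = -290.2500.
b1 = S_xy / S_xx = -290.2500 / 306.8750 = -0.9458.

-0.9458


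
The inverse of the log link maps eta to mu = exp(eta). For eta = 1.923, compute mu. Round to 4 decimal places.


Apply the inverse link:
mu = e^1.923 = 6.8415.

6.8415


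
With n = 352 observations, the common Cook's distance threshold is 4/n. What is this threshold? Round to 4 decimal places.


Cook's distance cutoff = 4/n = 4/352.
= 0.0114.

0.0114


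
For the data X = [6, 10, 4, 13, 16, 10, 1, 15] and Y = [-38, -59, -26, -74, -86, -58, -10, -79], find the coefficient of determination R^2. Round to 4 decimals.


Fit the OLS line: b0 = -6.6698, b1 = -5.0219.
SSres = 24.7792.
SStot = 5065.5000.
R^2 = 1 - 24.7792/5065.5000 = 0.9951.

0.9951


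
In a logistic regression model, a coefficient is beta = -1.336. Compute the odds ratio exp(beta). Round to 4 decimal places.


The odds ratio is computed as:
OR = e^(-1.336) = 0.2629.

0.2629


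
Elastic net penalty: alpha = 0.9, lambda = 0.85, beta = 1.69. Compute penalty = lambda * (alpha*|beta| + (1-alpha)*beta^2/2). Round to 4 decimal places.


L1 component = 0.9 * |1.69| = 1.5210.
L2 component = 0.1 * 1.69^2 / 2 = 0.1428.
Penalty = 0.85 * (1.5210 + 0.1428) = 0.85 * 1.6638 = 1.4142.

1.4142


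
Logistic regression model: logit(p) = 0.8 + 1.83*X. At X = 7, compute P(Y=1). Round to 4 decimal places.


Linear predictor: z = 0.8 + 1.83 * 7 = 13.6100.
P = 1/(1 + exp(-13.6100)) = 1/(1 + 0.0000) = 1.0000.

1.0000


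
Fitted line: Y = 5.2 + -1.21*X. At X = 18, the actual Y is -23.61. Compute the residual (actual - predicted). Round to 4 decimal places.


Fitted value at X = 18 is yhat = 5.2 + -1.21*18 = -16.5800.
Residual = -23.61 - -16.5800 = -7.0300.

-7.0300


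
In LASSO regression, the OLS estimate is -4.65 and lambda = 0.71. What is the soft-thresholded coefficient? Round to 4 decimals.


Check: |-4.65| = 4.65 vs lambda = 0.71.
Since |beta| > lambda, coefficient = sign(beta)*(|beta| - lambda) = -3.9400.
Soft-thresholded coefficient = -3.9400.

-3.9400


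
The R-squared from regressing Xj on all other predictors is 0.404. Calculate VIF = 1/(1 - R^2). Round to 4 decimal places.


Denominator: 1 - 0.404 = 0.596.
VIF = 1 / 0.596 = 1.6779.

1.6779


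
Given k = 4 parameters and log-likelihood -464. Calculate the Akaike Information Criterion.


Compute:
2k = 2*4 = 8.
-2*loglik = -2*(-464) = 928.
AIC = 8 + 928 = 936.

936


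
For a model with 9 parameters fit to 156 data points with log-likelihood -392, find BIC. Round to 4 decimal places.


ln(156) = 5.049856.
k * ln(n) = 9 * 5.049856 = 45.448704.
-2L = 784.
BIC = 45.448704 + 784 = 829.448704, which rounds to 829.4487.

829.4487


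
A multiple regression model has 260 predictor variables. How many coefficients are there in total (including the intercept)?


Each predictor gets one coefficient, plus one intercept.
Total parameters = 260 + 1 = 261.

261


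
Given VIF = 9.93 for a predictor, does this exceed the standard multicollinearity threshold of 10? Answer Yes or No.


Check: VIF = 9.93 vs threshold = 10.
Since 9.93 < 10, the answer is No.

No


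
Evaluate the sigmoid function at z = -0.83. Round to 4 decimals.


First, exp(0.8300) = 2.2933.
Then sigma(z) = 1/(1 + 2.2933) = 0.3036.

0.3036


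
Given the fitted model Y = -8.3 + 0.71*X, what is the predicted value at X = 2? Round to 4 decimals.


Predicted value:
Y = -8.3 + (0.71)(2) = -8.3 + 1.4200 = -6.8800.

-6.8800


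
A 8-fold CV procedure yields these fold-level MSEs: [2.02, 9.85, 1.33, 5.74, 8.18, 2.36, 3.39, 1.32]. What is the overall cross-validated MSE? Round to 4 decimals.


Sum of fold MSEs = 34.1900.
Average = 34.1900 / 8 = 4.2738.

4.2738


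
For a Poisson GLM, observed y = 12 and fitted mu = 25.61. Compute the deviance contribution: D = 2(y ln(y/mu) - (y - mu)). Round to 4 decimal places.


y/mu = 12/25.61 = 0.468567 (approx.), and ln(12/25.61) = -0.758076.
y * ln(y/mu) = 12 * -0.758076 = -9.096912.
y - mu = -13.61.
D = 2 * (-9.096912 - -13.61) = 9.026176, which rounds to 9.0262.

9.0262


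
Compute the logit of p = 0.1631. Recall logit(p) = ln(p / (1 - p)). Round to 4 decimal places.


1 - p = 0.8369.
p/(1-p) = 0.1949.
logit = ln(0.1949) = -1.6353.

-1.6353


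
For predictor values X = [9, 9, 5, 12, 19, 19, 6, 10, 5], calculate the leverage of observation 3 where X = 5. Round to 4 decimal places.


n = 9, xbar = 10.4444.
SXX = sum((xi - xbar)^2) = 232.2222.
h = 1/9 + (5 - 10.4444)^2 / 232.2222 = 0.2388.

0.2388


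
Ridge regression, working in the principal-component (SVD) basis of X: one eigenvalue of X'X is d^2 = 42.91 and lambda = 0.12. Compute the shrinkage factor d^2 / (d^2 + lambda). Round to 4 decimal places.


Denominator = d^2 + lambda = 42.91 + 0.12 = 43.0300.
Shrinkage = 42.91 / 43.0300 = 0.9972.

0.9972


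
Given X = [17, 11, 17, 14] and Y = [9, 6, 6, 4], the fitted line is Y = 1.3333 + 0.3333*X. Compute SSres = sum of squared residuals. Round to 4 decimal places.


Compute predicted values, then residuals = yi - yhat_i.
Residuals: [2.0006, 1.0004, -0.9994, -1.9995].
SSres = sum(residual^2) = 10.0000.

10.0000


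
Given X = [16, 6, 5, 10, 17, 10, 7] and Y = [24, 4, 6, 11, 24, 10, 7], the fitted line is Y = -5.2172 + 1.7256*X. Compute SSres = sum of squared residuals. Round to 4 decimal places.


For each point, residual = actual - predicted.
Residuals: [1.6076, -1.1364, 2.5892, -1.0388, -0.1180, -2.0388, 0.1380].
Sum of squared residuals = 15.8485.

15.8485


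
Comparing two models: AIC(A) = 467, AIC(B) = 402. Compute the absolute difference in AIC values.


Absolute difference = |467 - 402| = 65.
The model with lower AIC (B) is preferred.

65


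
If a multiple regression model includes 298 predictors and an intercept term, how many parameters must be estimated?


Each predictor gets one coefficient, plus one intercept.
Total parameters = 298 + 1 = 299.

299


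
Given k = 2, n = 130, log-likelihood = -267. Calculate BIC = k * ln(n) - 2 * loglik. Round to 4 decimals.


Compute k*ln(n) = 2*ln(130) = 2*4.867534 = 9.735068.
Then -2*loglik = 534.
BIC = 9.735068 + 534 = 543.735068, which rounds to 543.7351.

543.7351


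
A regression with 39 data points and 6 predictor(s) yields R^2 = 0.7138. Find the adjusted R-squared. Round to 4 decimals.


Plug in: Adj R^2 = 1 - (1 - 0.7138) * 38/32.
= 1 - 0.2862 * 38/32
= 1 - 10.8756 / 32
= 1 - 0.3399 = 0.6601.

0.6601


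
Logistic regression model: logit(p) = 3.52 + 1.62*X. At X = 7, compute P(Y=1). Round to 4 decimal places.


Compute z = 3.52 + (1.62)(7) = 14.8600.
exp(-z) = 0.0000.
P = 1/(1 + 0.0000) = 1.0000.

1.0000


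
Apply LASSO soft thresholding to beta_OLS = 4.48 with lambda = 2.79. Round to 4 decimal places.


Absolute value: |4.48| = 4.48.
Compare to lambda = 2.79.
Since |beta| > lambda, coefficient = sign(beta)*(|beta| - lambda) = 1.6900.

1.6900


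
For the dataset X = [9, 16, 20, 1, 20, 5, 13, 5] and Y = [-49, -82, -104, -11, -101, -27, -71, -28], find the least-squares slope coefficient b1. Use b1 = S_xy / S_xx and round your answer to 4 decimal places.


The sample means are xbar = 11.1250 and ybar = -59.1250.
Compute S_xx = 366.8750 and S_xy = -1799.8750.
Slope b1 = S_xy / S_xx = -1799.8750 / 366.8750 = -4.9060.

-4.9060


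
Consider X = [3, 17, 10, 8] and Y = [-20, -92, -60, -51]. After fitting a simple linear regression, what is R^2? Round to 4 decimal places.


Fit the OLS line: b0 = -7.4505, b1 = -5.0842.
SSres = 22.0347.
SStot = 2632.7500.
R^2 = 1 - 22.0347/2632.7500 = 0.9916.

0.9916


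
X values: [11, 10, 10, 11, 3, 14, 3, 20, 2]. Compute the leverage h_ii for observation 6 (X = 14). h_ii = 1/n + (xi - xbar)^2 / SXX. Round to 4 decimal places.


Mean of X: xbar = 9.3333.
SXX = 276.0000.
For X = 14: h = 1/9 + (14 - 9.3333)^2/276.0000 = 0.1900.

0.1900


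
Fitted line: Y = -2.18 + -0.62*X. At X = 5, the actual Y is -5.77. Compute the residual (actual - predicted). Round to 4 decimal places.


Fitted value at X = 5 is yhat = -2.18 + -0.62*5 = -5.2800.
Residual = -5.77 - -5.2800 = -0.4900.

-0.4900


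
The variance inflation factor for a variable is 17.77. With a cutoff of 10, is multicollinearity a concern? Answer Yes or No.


Check: VIF = 17.77 vs threshold = 10.
Since 17.77 >= 10, the answer is Yes.

Yes


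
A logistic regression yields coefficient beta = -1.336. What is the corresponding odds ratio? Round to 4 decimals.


Odds ratio = exp(beta) = exp(-1.336).
= 0.2629.

0.2629


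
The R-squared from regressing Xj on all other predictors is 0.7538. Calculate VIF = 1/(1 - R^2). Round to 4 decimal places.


Using VIF = 1/(1 - R^2_j):
1 - 0.7538 = 0.2462.
VIF = 4.0617.

4.0617


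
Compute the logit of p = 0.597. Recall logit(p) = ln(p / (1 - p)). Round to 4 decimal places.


Compute the odds: 0.597/0.403 = 1.4814.
Take the natural log: ln(1.4814) = 0.3930.

0.3930


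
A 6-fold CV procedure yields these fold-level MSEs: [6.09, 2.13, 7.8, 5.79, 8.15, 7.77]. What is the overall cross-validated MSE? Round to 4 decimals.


Add all fold MSEs: 37.7300.
Divide by k = 6: 37.7300/6 = 6.2883.

6.2883


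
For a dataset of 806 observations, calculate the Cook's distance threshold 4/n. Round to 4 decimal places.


The threshold is 4/n.
4/806 = 0.0050.

0.0050


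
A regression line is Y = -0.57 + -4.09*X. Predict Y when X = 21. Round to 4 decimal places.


Predicted value:
Y = -0.57 + (-4.09)(21) = -0.57 + -85.8900 = -86.4600.

-86.4600


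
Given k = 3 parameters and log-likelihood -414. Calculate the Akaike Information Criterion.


AIC = 2k - 2*loglik = 2(3) - 2(-414).
= 6 + 828 = 834.

834


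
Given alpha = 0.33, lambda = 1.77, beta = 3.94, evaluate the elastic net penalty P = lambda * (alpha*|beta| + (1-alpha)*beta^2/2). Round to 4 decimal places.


alpha * |beta| = 0.33 * 3.94 = 1.3002.
(1-alpha) * beta^2/2 = 0.67 * 15.5236/2 = 5.2004.
Total = 1.77 * (1.3002 + 5.2004) = 11.5061.

11.5061


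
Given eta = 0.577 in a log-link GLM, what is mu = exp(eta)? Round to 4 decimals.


The inverse log link gives:
mu = exp(0.577) = 1.7807.

1.7807


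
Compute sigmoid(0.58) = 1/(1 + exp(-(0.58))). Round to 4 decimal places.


exp(-0.5800) = 0.5599.
1 + exp(-z) = 1.5599.
sigmoid = 1/1.5599 = 0.6411.

0.6411


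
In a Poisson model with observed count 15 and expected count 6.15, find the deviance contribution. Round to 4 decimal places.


First: ln(15/6.15) = 0.891598.
Then: 15 * 0.891598 = 13.373970.
y - mu = 15 - 6.15 = 8.85.
D = 2(13.373970 - 8.85) = 9.047940, which rounds to 9.0479.

9.0479


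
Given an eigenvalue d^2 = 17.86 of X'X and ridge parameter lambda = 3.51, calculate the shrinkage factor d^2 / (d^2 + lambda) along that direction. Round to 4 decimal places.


Compute the denominator: 17.86 + 3.51 = 21.3700.
Shrinkage factor = 17.86 / 21.3700 = 0.8358.

0.8358


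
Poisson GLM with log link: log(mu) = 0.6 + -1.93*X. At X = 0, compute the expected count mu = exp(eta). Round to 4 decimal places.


eta = 0.6 + -1.93 * 0 = 0.6000.
mu = exp(0.6000) = 1.8221.

1.8221


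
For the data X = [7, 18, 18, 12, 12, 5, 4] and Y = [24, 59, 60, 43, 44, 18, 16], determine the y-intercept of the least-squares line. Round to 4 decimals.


The slope is b1 = 3.1949.
Sample means are xbar = 10.8571 and ybar = 37.7143.
Intercept: b0 = 37.7143 - (3.1949)(10.8571) = 3.0270.

3.0270


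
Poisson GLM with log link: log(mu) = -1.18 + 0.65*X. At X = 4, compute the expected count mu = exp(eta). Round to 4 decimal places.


Linear predictor: eta = -1.18 + (0.65)(4) = 1.4200.
Expected count: mu = exp(1.4200) = 4.1371.

4.1371


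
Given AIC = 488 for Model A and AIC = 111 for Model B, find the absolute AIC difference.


|AIC_A - AIC_B| = |488 - 111| = 377.
Model B is preferred (lower AIC).

377


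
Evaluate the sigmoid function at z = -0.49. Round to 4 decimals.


First, exp(0.4900) = 1.6323.
Then sigma(z) = 1/(1 + 1.6323) = 0.3799.

0.3799


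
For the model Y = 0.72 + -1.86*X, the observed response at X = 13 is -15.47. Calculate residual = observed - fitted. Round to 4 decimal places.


Compute yhat = 0.72 + (-1.86)(13) = -23.4600.
Residual = actual - predicted = -15.47 - -23.4600 = 7.9900.

7.9900


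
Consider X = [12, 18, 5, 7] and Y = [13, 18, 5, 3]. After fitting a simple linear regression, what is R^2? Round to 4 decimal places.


The fitted line is Y = -2.3614 + 1.1535*X.
SSres = 12.3713, SStot = 146.7500.
R^2 = 1 - SSres/SStot = 0.9157.

0.9157


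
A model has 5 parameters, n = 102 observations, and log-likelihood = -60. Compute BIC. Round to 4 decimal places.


k * ln(n) = 5 * ln(102) = 5 * 4.624973 = 23.124865.
-2 * loglik = -2 * (-60) = 120.
BIC = 23.124865 + 120 = 143.124865, which rounds to 143.1249.

143.1249


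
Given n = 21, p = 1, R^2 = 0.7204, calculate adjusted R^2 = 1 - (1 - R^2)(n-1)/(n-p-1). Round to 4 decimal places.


Adjusted R^2 = 1 - (1 - R^2) * (n-1)/(n-p-1).
(1 - R^2) = 0.2796.
(n-1)/(n-p-1) = 20/19.
(1 - R^2) * (n-1) = 0.2796 * 20 = 5.5920.
Divide by (n-p-1): 5.5920 / 19 = 0.2943.
Adj R^2 = 1 - 0.2943 = 0.7057.

0.7057


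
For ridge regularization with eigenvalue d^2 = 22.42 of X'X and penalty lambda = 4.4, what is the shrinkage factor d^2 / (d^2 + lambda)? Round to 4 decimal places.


Denominator = d^2 + lambda = 22.42 + 4.4 = 26.8200.
Shrinkage = 22.42 / 26.8200 = 0.8359.

0.8359


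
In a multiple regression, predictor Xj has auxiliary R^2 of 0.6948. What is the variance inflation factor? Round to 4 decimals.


Using VIF = 1/(1 - R^2_j):
1 - 0.6948 = 0.3052.
VIF = 3.2765.

3.2765


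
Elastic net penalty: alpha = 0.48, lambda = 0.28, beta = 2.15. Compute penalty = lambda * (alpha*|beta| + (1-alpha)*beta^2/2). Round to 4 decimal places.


Compute:
L1 = 0.48 * 2.15 = 1.0320.
L2 = 0.52 * 2.15^2 / 2 = 1.2019.
Penalty = 0.28 * (1.0320 + 1.2019) = 0.6255.

0.6255


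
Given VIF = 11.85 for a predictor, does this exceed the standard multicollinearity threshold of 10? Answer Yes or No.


The threshold is 10.
VIF = 11.85 is >= 10.
Multicollinearity indication: Yes.

Yes


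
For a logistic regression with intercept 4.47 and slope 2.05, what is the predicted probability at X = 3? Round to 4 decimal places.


Linear predictor: z = 4.47 + 2.05 * 3 = 10.6200.
P = 1/(1 + exp(-10.6200)) = 1/(1 + 0.0000) = 1.0000.

1.0000


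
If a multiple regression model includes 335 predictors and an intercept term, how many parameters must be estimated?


Total coefficients = number of predictors + 1 (for the intercept).
= 335 + 1 = 336.

336


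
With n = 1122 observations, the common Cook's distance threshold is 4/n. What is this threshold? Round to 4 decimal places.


Cook's distance cutoff = 4/n = 4/1122.
= 0.0036.

0.0036


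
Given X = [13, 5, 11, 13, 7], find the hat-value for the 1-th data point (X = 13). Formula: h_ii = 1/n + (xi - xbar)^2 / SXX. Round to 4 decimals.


Compute xbar = 9.8000 with n = 5 observations.
SXX = 52.8000.
Leverage = 1/5 + (13 - 9.8000)^2/52.8000 = 0.3939.

0.3939


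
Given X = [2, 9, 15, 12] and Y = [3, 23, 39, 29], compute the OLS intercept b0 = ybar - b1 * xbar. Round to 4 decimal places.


Compute b1 = 2.7204 from the OLS formula.
With xbar = 9.5000 and ybar = 23.5000, the intercept is:
b0 = 23.5000 - 2.7204 * 9.5000 = -2.3441.

-2.3441


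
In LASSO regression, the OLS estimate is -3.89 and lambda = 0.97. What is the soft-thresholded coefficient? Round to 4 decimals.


Check: |-3.89| = 3.89 vs lambda = 0.97.
Since |beta| > lambda, coefficient = sign(beta)*(|beta| - lambda) = -2.9200.
Soft-thresholded coefficient = -2.9200.

-2.9200


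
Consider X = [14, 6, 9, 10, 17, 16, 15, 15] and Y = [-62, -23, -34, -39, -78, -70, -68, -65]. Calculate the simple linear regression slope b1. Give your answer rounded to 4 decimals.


Calculate xbar = 12.7500, ybar = -54.8750.
S_xx = 107.5000, S_xy = -545.7500.
Using b1 = S_xy / S_xx = -545.7500 / 107.5000, we get b1 = -5.0767.

-5.0767


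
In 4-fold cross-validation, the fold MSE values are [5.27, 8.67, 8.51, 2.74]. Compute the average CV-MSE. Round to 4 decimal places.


Total MSE across folds = 25.1900.
CV-MSE = 25.1900/4 = 6.2975.

6.2975


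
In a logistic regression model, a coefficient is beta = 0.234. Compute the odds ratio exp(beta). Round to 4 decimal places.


The odds ratio is computed as:
OR = e^(0.234) = 1.2636.

1.2636


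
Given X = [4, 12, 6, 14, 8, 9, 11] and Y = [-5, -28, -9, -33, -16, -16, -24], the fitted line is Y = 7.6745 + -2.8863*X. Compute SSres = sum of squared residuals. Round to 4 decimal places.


Compute predicted values, then residuals = yi - yhat_i.
Residuals: [-1.1293, -1.0389, 0.6433, -0.2663, -0.5841, 2.3022, 0.0748].
SSres = sum(residual^2) = 8.4863.

8.4863


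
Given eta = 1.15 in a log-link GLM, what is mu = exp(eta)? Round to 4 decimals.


The inverse log link gives:
mu = exp(1.15) = 3.1582.

3.1582


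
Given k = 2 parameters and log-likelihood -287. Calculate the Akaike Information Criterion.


Compute:
2k = 2*2 = 4.
-2*loglik = -2*(-287) = 574.
AIC = 4 + 574 = 578.

578


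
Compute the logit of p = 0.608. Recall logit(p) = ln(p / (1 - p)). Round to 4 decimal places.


Compute the odds: 0.608/0.392 = 1.5510.
Take the natural log: ln(1.5510) = 0.4389.

0.4389


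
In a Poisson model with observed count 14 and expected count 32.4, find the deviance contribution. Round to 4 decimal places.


First: ln(14/32.4) = -0.839101.
Then: 14 * -0.839101 = -11.747414.
y - mu = 14 - 32.4 = -18.4.
D = 2(-11.747414 - -18.4) = 13.305172, which rounds to 13.3052.

13.3052


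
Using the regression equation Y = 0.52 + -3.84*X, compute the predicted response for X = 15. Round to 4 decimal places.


Plug X = 15 into Y = 0.52 + -3.84*X:
Y = 0.52 + -57.6000 = -57.0800.

-57.0800


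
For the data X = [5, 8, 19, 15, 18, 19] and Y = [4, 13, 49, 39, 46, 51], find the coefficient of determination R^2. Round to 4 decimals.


Fit the OLS line: b0 = -12.6703, b1 = 3.3098.
SSres = 7.6757.
SStot = 2023.3333.
R^2 = 1 - 7.6757/2023.3333 = 0.9962.

0.9962


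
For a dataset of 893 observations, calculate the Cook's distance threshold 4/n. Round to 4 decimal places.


Cook's distance cutoff = 4/n = 4/893.
= 0.0045.

0.0045


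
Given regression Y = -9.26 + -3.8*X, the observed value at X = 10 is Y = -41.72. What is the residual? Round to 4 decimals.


Predicted = -9.26 + -3.8 * 10 = -47.2600.
Residual = -41.72 - -47.2600 = 5.5400.

5.5400


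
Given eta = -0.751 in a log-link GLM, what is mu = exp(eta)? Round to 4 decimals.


The inverse log link gives:
mu = exp(-0.751) = 0.4719.

0.4719


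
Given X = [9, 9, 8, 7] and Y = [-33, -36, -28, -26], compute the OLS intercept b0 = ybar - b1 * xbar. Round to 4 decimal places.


Compute b1 = -4.4545 from the OLS formula.
With xbar = 8.2500 and ybar = -30.7500, the intercept is:
b0 = -30.7500 - -4.4545 * 8.2500 = 6.0000.

6.0000


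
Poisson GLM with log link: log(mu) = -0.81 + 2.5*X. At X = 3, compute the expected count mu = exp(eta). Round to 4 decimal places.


Linear predictor: eta = -0.81 + (2.5)(3) = 6.6900.
Expected count: mu = exp(6.6900) = 804.3223.

804.3223


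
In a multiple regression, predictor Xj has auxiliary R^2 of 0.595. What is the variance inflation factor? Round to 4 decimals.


Denominator: 1 - 0.595 = 0.405.
VIF = 1 / 0.405 = 2.4691.

2.4691


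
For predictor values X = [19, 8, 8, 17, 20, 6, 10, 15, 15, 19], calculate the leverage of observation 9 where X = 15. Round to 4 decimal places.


n = 10, xbar = 13.7000.
SXX = sum((xi - xbar)^2) = 248.1000.
h = 1/10 + (15 - 13.7000)^2 / 248.1000 = 0.1068.

0.1068


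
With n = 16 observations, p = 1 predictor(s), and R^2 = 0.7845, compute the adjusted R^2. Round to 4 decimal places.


Using the formula:
(1 - 0.7845) = 0.2155.
Multiply by 15/14: 0.2155 * 15 = 3.2325, then 3.2325 / 14 = 0.2309.
Adj R^2 = 1 - 0.2309 = 0.7691.

0.7691


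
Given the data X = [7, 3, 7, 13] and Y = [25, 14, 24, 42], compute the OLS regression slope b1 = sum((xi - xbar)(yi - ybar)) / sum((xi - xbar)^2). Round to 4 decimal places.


Calculate xbar = 7.5000, ybar = 26.2500.
S_xx = 51.0000, S_xy = 143.5000.
Using b1 = S_xy / S_xx = 143.5000 / 51.0000, we get b1 = 2.8137.

2.8137


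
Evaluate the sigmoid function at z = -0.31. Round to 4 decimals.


First, exp(0.3100) = 1.3634.
Then sigma(z) = 1/(1 + 1.3634) = 0.4231.

0.4231


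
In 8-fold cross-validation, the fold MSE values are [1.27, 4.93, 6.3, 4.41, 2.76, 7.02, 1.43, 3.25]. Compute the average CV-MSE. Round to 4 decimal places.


Add all fold MSEs: 31.3700.
Divide by k = 8: 31.3700/8 = 3.9213.

3.9213


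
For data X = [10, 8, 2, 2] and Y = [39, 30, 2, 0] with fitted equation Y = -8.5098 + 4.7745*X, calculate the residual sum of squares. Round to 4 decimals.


Predicted values from Y = -8.5098 + 4.7745*X.
Residuals: [-0.2352, 0.3138, 0.9608, -1.0392].
SSres = 2.1569.

2.1569


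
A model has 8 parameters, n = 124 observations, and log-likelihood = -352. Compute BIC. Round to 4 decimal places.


k * ln(n) = 8 * ln(124) = 8 * 4.820282 = 38.562256.
-2 * loglik = -2 * (-352) = 704.
BIC = 38.562256 + 704 = 742.562256, which rounds to 742.5623.

742.5623


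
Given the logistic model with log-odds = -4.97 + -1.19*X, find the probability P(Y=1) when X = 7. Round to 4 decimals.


Linear predictor: z = -4.97 + -1.19 * 7 = -13.3000.
P = 1/(1 + exp(13.3000)) = 1/(1 + 597195.6138) = 0.0000.

0.0000


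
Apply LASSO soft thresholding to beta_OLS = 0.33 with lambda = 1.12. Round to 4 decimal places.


Check: |0.33| = 0.33 vs lambda = 1.12.
Since |beta| <= lambda, the coefficient is set to 0.
Soft-thresholded coefficient = 0.0000.

0.0000


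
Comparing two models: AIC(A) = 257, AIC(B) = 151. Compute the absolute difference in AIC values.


Absolute difference = |257 - 151| = 106.
The model with lower AIC (B) is preferred.

106


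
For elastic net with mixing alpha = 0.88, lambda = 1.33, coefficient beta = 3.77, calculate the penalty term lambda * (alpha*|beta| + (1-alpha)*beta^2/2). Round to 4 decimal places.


alpha * |beta| = 0.88 * 3.77 = 3.3176.
(1-alpha) * beta^2/2 = 0.12 * 14.2129/2 = 0.8528.
Total = 1.33 * (3.3176 + 0.8528) = 5.5466.

5.5466


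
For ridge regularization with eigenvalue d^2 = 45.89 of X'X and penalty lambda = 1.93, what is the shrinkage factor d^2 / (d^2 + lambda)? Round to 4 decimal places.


Compute the denominator: 45.89 + 1.93 = 47.8200.
Shrinkage factor = 45.89 / 47.8200 = 0.9596.

0.9596


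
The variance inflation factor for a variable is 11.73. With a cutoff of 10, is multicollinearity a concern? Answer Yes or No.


Check: VIF = 11.73 vs threshold = 10.
Since 11.73 >= 10, the answer is Yes.

Yes


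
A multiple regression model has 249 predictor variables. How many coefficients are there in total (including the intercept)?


Each predictor gets one coefficient, plus one intercept.
Total parameters = 249 + 1 = 250.

250


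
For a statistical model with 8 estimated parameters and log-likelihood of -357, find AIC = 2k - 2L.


AIC = 2*8 - 2*(-357).
= 16 + 714 = 730.

730


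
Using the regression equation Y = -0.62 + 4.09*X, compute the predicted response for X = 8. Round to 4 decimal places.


Predicted value:
Y = -0.62 + (4.09)(8) = -0.62 + 32.7200 = 32.1000.

32.1000


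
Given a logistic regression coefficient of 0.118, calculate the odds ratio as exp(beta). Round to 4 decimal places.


Odds ratio = exp(beta) = exp(0.118).
= 1.1252.

1.1252


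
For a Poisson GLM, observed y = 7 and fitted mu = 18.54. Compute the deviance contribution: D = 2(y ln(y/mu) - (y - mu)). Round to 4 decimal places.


Compute y*ln(y/mu) = 7*ln(7/18.54) = 7*-0.974020 = -6.818140.
y - mu = -11.54.
D = 2*(-6.818140 - (-11.54)) = 9.443720, which rounds to 9.4437.

9.4437


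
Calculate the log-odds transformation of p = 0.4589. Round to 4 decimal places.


1 - p = 0.5411.
p/(1-p) = 0.8481.
logit = ln(0.8481) = -0.1648.

-0.1648


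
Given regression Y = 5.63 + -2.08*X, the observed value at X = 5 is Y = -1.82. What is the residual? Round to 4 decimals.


Compute yhat = 5.63 + (-2.08)(5) = -4.7700.
Residual = actual - predicted = -1.82 - -4.7700 = 2.9500.

2.9500


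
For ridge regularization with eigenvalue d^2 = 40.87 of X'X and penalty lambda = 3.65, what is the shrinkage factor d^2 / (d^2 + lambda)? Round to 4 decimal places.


Compute the denominator: 40.87 + 3.65 = 44.5200.
Shrinkage factor = 40.87 / 44.5200 = 0.9180.

0.9180


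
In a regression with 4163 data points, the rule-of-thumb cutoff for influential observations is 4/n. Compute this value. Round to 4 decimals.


The threshold is 4/n.
4/4163 = 0.0010.

0.0010


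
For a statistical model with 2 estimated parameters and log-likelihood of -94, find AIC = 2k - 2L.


AIC = 2*2 - 2*(-94).
= 4 + 188 = 192.

192


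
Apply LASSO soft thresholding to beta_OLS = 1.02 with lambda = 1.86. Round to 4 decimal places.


Check: |1.02| = 1.02 vs lambda = 1.86.
Since |beta| <= lambda, the coefficient is set to 0.
Soft-thresholded coefficient = 0.0000.

0.0000


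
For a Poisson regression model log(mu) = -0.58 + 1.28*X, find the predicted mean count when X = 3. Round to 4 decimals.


Linear predictor: eta = -0.58 + (1.28)(3) = 3.2600.
Expected count: mu = exp(3.2600) = 26.0495.

26.0495


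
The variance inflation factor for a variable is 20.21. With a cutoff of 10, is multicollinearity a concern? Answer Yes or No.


Check: VIF = 20.21 vs threshold = 10.
Since 20.21 >= 10, the answer is Yes.

Yes


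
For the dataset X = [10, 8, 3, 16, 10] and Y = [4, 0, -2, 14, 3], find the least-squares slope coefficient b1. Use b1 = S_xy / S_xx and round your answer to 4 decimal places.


The sample means are xbar = 9.4000 and ybar = 3.8000.
Compute S_xx = 87.2000 and S_xy = 109.4000.
Slope b1 = S_xy / S_xx = 109.4000 / 87.2000 = 1.2546.

1.2546


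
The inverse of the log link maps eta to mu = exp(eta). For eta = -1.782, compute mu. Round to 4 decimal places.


The inverse log link gives:
mu = exp(-1.782) = 0.1683.

0.1683


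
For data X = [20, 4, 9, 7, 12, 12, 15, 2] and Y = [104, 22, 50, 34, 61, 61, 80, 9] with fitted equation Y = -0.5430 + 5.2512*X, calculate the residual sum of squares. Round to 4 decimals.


Predicted values from Y = -0.5430 + 5.2512*X.
Residuals: [-0.4810, 1.5382, 3.2822, -2.2154, -1.4714, -1.4714, 1.7750, -0.9594].
SSres = 26.6794.

26.6794


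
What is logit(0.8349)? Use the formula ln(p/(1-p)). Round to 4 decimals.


Compute the odds: 0.8349/0.1651 = 5.0569.
Take the natural log: ln(5.0569) = 1.6208.

1.6208


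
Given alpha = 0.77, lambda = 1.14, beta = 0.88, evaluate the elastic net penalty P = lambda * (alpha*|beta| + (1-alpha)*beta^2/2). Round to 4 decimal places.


alpha * |beta| = 0.77 * 0.88 = 0.6776.
(1-alpha) * beta^2/2 = 0.23 * 0.7744/2 = 0.0891.
Total = 1.14 * (0.6776 + 0.0891) = 0.8740.

0.8740


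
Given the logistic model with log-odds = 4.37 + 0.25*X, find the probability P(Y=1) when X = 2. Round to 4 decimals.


z = 4.37 + 0.25 * 2 = 4.8700.
Sigmoid: P = 1 / (1 + exp(-4.8700)) = 0.9924.

0.9924


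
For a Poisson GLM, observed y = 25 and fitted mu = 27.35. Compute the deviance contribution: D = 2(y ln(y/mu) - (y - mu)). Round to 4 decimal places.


Compute y*ln(y/mu) = 25*ln(25/27.35) = 25*-0.089841 = -2.246025.
y - mu = -2.35.
D = 2*(-2.246025 - (-2.35)) = 0.207950, which rounds to 0.2080.

0.2080


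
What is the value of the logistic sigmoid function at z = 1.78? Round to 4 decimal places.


Compute exp(-1.7800) = 0.1686.
Sigmoid = 1 / (1 + 0.1686) = 1 / 1.1686 = 0.8557.

0.8557


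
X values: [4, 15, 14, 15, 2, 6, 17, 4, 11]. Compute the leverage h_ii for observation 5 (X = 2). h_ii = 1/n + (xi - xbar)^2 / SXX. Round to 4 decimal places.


Mean of X: xbar = 9.7778.
SXX = 267.5556.
For X = 2: h = 1/9 + (2 - 9.7778)^2/267.5556 = 0.3372.

0.3372


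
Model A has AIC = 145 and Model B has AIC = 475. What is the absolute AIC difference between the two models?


Absolute difference = |145 - 475| = 330.
The model with lower AIC (A) is preferred.

330


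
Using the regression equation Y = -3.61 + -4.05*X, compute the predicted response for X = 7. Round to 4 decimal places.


Predicted value:
Y = -3.61 + (-4.05)(7) = -3.61 + -28.3500 = -31.9600.

-31.9600


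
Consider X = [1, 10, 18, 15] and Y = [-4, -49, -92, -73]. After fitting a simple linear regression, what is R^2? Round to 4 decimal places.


Fit the OLS line: b0 = 1.6265, b1 = -5.1024.
SSres = 7.2590.
SStot = 4329.0000.
R^2 = 1 - 7.2590/4329.0000 = 0.9983.

0.9983


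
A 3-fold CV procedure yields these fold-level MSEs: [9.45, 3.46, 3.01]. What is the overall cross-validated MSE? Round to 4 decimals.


Add all fold MSEs: 15.9200.
Divide by k = 3: 15.9200/3 = 5.3067.

5.3067


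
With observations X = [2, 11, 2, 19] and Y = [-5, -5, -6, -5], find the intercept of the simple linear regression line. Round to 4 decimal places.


The slope is b1 = 0.0323.
Sample means are xbar = 8.5000 and ybar = -5.2500.
Intercept: b0 = -5.2500 - (0.0323)(8.5000) = -5.5249.

-5.5249


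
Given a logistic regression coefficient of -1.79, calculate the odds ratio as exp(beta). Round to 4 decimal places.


exp(-1.79) = 0.1670.
So the odds ratio is 0.1670.

0.1670


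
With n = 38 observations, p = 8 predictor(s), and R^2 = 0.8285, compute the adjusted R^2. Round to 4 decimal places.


Adjusted R^2 = 1 - (1 - R^2) * (n-1)/(n-p-1).
(1 - R^2) = 0.1715.
(n-1)/(n-p-1) = 37/29.
(1 - R^2) * (n-1) = 0.1715 * 37 = 6.3455.
Divide by (n-p-1): 6.3455 / 29 = 0.2188.
Adj R^2 = 1 - 0.2188 = 0.7812.

0.7812


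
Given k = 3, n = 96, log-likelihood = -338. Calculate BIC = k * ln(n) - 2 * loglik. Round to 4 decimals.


ln(96) = 4.564348.
k * ln(n) = 3 * 4.564348 = 13.693044.
-2L = 676.
BIC = 13.693044 + 676 = 689.693044, which rounds to 689.6930.

689.6930


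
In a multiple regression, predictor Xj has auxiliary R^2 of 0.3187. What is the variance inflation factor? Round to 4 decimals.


Denominator: 1 - 0.3187 = 0.6813.
VIF = 1 / 0.6813 = 1.4678.

1.4678


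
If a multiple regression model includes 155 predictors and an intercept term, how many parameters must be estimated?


Including the intercept, the model has 155 predictor coefficients + 1 intercept.
Total = 156.

156


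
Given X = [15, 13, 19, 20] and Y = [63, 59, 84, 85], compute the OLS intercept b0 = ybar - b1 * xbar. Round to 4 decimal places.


Compute b1 = 4.0840 from the OLS formula.
With xbar = 16.7500 and ybar = 72.7500, the intercept is:
b0 = 72.7500 - 4.0840 * 16.7500 = 4.3435.

4.3435


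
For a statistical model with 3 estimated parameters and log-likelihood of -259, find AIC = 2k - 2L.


AIC = 2k - 2*loglik = 2(3) - 2(-259).
= 6 + 518 = 524.

524


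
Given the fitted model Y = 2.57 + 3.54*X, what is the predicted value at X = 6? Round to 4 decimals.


Plug X = 6 into Y = 2.57 + 3.54*X:
Y = 2.57 + 21.2400 = 23.8100.

23.8100


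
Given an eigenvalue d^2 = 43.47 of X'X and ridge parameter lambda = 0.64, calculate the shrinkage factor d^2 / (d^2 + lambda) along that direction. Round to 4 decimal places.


Compute the denominator: 43.47 + 0.64 = 44.1100.
Shrinkage factor = 43.47 / 44.1100 = 0.9855.

0.9855


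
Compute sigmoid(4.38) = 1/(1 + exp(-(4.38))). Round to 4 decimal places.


First, exp(-4.3800) = 0.0125.
Then sigma(z) = 1/(1 + 0.0125) = 0.9876.

0.9876


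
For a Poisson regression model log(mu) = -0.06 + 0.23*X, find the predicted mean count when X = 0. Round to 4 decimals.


eta = -0.06 + 0.23 * 0 = -0.0600.
mu = exp(-0.0600) = 0.9418.

0.9418
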